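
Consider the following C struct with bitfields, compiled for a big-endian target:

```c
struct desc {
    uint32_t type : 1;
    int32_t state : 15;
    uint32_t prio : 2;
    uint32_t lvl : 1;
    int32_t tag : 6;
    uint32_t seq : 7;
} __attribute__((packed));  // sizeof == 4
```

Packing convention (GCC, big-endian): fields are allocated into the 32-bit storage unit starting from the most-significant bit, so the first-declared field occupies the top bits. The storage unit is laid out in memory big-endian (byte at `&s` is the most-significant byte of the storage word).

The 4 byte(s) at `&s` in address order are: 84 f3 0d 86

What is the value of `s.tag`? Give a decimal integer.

[0]=0x84 [1]=0xf3 [2]=0x0d [3]=0x86 (big-endian) → word 0x84f30d86
type:1 @ bit 31 → (0x84f30d86>>31)&0x1 = 0x1
state:15 @ bit 16 → (0x84f30d86>>16)&0x7fff = 0x4f3
prio:2 @ bit 14 → (0x84f30d86>>14)&0x3 = 0x0
lvl:1 @ bit 13 → (0x84f30d86>>13)&0x1 = 0x0
tag:6 @ bit 7 → (0x84f30d86>>7)&0x3f = 0x1b  ←
seq:7 @ bit 0 → (0x84f30d86>>0)&0x7f = 0x6
tag signed 6b, MSB=0: value = 27

27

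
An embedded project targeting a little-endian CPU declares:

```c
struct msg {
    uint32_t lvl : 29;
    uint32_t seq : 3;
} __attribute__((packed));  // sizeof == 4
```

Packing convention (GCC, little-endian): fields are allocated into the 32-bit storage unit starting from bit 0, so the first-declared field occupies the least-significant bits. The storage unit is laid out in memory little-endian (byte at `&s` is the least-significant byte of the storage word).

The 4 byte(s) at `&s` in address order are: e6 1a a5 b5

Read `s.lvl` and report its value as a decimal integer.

[0]=0xe6 [1]=0x1a [2]=0xa5 [3]=0xb5 (little-endian) → word 0xb5a51ae6
lvl [0+:29] = (word>>0) & 0x1fffffff = 363141862  ←
seq [29+:3] = (word>>29) & 0x7 = 5

363141862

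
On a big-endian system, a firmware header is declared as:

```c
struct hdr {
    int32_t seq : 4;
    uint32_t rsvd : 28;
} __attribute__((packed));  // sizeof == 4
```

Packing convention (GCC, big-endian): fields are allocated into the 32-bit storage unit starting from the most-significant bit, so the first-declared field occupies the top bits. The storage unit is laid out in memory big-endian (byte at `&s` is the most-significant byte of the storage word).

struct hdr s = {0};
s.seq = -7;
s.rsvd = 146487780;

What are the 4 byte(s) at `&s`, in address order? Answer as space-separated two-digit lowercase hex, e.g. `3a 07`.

98 bb 39 e4

seq (4b) val=-7 bits=0x9 at bit 28: 0x90000000
rsvd (28b) val=146487780 bits=0x8bb39e4 at bit 0: 0x98bb39e4
word = 0x98bb39e4 → big-endian bytes:
  [0]=0x98  [1]=0xbb  [2]=0x39  [3]=0xe4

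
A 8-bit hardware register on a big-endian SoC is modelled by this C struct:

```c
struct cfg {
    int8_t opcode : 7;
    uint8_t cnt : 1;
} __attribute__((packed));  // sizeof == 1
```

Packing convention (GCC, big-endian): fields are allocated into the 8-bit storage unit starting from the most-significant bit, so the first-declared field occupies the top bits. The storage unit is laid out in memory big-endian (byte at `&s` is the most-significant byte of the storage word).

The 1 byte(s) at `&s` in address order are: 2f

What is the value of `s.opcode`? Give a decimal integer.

[0]=0x2f (big-endian) → word 0x2f
opcode [1+:7] = (word>>1) & 0x7f = 23  ←
cnt [0+:1] = (word>>0) & 0x1 = 1
opcode signed 7b, MSB=0: value = 23

23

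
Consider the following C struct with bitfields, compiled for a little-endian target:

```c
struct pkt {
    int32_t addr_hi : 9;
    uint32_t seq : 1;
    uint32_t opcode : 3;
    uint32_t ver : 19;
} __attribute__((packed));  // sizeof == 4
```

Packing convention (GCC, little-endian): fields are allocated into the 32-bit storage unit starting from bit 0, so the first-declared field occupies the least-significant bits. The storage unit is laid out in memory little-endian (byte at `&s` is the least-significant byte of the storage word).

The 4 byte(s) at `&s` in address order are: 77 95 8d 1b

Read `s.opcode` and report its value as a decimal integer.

[0]=0x77 [1]=0x95 [2]=0x8d [3]=0x1b (little-endian) → word 0x1b8d9577
addr_hi [0+:9] = (word>>0) & 0x1ff = 375
seq [9+:1] = (word>>9) & 0x1 = 0
opcode [10+:3] = (word>>10) & 0x7 = 5  ←
ver [13+:19] = (word>>13) & 0x7ffff = 56428

5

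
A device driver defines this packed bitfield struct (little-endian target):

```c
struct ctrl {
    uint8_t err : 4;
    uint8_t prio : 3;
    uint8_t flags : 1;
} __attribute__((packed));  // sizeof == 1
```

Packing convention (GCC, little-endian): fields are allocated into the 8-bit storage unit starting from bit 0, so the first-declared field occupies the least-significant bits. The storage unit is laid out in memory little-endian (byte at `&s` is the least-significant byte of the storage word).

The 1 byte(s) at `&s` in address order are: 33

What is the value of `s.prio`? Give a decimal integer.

[0]=0x33 (little-endian) → word 0x33
err:4 @ bit 0 → (0x33>>0)&0xf = 0x3
prio:3 @ bit 4 → (0x33>>4)&0x7 = 0x3  ←
flags:1 @ bit 7 → (0x33>>7)&0x1 = 0x0

3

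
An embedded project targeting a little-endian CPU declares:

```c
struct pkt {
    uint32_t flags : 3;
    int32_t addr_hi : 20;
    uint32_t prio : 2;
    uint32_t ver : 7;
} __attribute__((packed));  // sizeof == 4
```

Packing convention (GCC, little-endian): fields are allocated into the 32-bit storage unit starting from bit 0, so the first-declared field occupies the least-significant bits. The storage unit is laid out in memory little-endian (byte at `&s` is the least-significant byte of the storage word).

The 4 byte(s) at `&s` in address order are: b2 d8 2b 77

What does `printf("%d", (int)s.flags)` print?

[0]=0xb2 [1]=0xd8 [2]=0x2b [3]=0x77 (little-endian) → word 0x772bd8b2
flags [0+:3] = (word>>0) & 0x7 = 2  ←
addr_hi [3+:20] = (word>>3) & 0xfffff = 359190
prio [23+:2] = (word>>23) & 0x3 = 2
ver [25+:7] = (word>>25) & 0x7f = 59

2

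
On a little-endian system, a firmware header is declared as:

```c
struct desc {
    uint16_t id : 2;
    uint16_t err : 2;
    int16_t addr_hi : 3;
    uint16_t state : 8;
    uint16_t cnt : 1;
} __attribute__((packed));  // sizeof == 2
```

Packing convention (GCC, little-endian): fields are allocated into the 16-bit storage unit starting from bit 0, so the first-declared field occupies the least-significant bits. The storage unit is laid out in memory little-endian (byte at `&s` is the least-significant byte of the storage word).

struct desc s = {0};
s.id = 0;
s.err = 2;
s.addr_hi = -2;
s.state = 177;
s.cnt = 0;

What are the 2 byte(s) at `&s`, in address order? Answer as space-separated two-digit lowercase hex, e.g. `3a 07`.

e8 58

id (2b) val=0 bits=0x0 at bit 0: 0x0000
err (2b) val=2 bits=0x2 at bit 2: 0x0008
addr_hi (3b) val=-2 bits=0x6 at bit 4: 0x0068
state (8b) val=177 bits=0xb1 at bit 7: 0x58e8
cnt (1b) val=0 bits=0x0 at bit 15: 0x58e8
word = 0x58e8 → little-endian bytes:
  [0]=0xe8  [1]=0x58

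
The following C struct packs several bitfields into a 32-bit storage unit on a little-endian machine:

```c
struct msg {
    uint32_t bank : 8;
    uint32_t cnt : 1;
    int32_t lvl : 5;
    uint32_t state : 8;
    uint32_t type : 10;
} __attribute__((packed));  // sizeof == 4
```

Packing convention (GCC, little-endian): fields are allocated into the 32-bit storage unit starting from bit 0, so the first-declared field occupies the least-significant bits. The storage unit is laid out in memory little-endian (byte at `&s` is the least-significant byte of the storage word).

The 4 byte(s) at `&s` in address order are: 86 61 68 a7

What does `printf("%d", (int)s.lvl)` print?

[0]=0x86 [1]=0x61 [2]=0x68 [3]=0xa7 (little-endian) → word 0xa7686186
bank [0+:8] = (word>>0) & 0xff = 134
cnt [8+:1] = (word>>8) & 0x1 = 1
lvl [9+:5] = (word>>9) & 0x1f = 16  ←
state [14+:8] = (word>>14) & 0xff = 161
type [22+:10] = (word>>22) & 0x3ff = 669
lvl signed 5b, MSB=1: 16 - 32 = -16

-16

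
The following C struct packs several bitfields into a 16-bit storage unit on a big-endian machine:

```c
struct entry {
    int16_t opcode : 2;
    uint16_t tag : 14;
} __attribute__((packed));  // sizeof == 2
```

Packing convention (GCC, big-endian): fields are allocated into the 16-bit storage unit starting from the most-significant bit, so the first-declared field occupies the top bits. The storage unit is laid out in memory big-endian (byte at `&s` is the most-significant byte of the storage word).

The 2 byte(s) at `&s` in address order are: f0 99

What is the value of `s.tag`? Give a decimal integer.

[0]=0xf0 [1]=0x99 (big-endian) → word 0xf099
opcode:2 @ bit 14 → (0xf099>>14)&0x3 = 0x3
tag:14 @ bit 0 → (0xf099>>0)&0x3fff = 0x3099  ←

12441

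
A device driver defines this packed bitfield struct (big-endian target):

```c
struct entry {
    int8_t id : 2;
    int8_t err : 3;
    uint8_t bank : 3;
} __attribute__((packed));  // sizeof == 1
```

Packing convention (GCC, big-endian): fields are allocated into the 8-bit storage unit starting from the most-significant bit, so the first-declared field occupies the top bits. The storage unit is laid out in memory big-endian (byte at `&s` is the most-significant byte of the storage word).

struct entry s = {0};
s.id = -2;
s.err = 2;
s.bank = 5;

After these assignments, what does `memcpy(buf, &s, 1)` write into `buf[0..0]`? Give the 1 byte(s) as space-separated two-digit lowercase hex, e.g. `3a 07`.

id:2 = -2 → 0x2 << 6 → word 0x80
err:3 = 2 → 0x2 << 3 → word 0x90
bank:3 = 5 → 0x5 << 0 → word 0x95
word = 0x95 → big-endian bytes:
  [0]=0x95

95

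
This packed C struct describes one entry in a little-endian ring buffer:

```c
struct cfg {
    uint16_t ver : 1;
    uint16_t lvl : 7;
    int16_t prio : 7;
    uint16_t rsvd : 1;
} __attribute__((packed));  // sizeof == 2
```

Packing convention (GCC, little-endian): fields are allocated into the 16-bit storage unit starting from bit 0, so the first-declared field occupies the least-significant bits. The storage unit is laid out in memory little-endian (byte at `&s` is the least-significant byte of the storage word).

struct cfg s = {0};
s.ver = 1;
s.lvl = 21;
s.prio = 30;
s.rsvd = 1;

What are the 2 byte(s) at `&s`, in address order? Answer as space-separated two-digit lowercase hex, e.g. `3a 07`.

[0+:1] ver=1 & 0x1 = 0x1; word=0x0001
[1+:7] lvl=21 & 0x7f = 0x15; word=0x002b
[8+:7] prio=30 & 0x7f = 0x1e; word=0x1e2b
[15+:1] rsvd=1 & 0x1 = 0x1; word=0x9e2b
word = 0x9e2b → little-endian bytes:
  [0]=0x2b  [1]=0x9e

2b 9e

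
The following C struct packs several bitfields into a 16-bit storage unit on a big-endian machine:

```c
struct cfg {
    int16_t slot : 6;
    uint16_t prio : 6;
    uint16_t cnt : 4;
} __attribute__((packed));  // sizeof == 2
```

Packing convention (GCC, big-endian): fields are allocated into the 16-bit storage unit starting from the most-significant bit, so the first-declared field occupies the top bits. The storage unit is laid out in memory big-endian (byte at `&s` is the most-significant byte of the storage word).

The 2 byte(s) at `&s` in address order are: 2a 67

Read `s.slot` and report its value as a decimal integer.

10

[0]=0x2a [1]=0x67 (big-endian) → word 0x2a67
slot [10+:6] = (word>>10) & 0x3f = 10  ←
prio [4+:6] = (word>>4) & 0x3f = 38
cnt [0+:4] = (word>>0) & 0xf = 7
slot signed 6b, MSB=0: value = 10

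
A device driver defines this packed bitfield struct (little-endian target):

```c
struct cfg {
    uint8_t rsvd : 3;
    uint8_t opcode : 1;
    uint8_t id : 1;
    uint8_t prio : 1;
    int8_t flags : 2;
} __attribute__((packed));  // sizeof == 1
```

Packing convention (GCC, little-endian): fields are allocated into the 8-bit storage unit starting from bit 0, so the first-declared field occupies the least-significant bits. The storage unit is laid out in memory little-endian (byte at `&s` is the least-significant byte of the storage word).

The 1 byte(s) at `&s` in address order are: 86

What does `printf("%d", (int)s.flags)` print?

[0]=0x86 (little-endian) → word 0x86
rsvd [0+:3] = (word>>0) & 0x7 = 6
opcode [3+:1] = (word>>3) & 0x1 = 0
id [4+:1] = (word>>4) & 0x1 = 0
prio [5+:1] = (word>>5) & 0x1 = 0
flags [6+:2] = (word>>6) & 0x3 = 2  ←
flags signed 2b, MSB=1: 2 - 4 = -2

-2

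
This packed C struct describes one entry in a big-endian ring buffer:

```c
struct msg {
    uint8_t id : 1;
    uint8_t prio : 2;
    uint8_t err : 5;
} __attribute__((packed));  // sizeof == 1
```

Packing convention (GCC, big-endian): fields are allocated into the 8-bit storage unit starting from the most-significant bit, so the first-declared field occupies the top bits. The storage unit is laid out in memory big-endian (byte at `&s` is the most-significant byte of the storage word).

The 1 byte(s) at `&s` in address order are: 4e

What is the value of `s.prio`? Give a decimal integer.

[0]=0x4e (big-endian) → word 0x4e
id:1 @ bit 7 → (0x4e>>7)&0x1 = 0x0
prio:2 @ bit 5 → (0x4e>>5)&0x3 = 0x2  ←
err:5 @ bit 0 → (0x4e>>0)&0x1f = 0xe

2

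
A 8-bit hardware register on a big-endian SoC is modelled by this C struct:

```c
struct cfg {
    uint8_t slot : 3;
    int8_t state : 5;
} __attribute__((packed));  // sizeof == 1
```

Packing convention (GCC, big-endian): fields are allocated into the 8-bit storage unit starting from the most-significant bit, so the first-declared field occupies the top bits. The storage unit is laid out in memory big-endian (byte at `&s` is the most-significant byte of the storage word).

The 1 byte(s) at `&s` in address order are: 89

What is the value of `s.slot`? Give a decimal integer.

[0]=0x89 (big-endian) → word 0x89
slot [5+:3] = (word>>5) & 0x7 = 4  ←
state [0+:5] = (word>>0) & 0x1f = 9

4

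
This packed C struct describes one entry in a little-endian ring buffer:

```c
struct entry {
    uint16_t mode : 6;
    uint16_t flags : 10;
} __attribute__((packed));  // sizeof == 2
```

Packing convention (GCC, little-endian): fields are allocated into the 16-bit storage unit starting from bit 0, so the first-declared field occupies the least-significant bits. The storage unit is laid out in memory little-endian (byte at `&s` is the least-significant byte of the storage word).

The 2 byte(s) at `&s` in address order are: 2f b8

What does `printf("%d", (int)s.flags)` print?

[0]=0x2f [1]=0xb8 (little-endian) → word 0xb82f
mode [0+:6] = (word>>0) & 0x3f = 47
flags [6+:10] = (word>>6) & 0x3ff = 736  ←

736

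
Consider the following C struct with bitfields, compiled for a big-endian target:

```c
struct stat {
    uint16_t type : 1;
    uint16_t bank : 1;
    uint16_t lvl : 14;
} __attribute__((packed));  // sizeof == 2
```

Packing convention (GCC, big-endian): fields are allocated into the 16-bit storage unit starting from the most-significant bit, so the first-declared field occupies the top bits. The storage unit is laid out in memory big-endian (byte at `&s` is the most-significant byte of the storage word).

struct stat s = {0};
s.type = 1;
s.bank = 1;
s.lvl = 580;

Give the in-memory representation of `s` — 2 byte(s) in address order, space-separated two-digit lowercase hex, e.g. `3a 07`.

type:1 = 1 → 0x1 << 15 → word 0x8000
bank:1 = 1 → 0x1 << 14 → word 0xc000
lvl:14 = 580 → 0x244 << 0 → word 0xc244
word = 0xc244 → big-endian bytes:
  [0]=0xc2  [1]=0x44

c2 44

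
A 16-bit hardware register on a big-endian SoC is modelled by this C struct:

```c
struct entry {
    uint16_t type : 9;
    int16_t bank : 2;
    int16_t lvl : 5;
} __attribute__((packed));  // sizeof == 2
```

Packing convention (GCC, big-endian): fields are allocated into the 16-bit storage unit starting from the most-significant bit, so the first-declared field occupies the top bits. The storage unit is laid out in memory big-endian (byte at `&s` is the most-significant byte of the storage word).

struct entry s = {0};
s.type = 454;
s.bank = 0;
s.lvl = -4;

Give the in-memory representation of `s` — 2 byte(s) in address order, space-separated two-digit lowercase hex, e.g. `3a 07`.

[7+:9] type=454 & 0x1ff = 0x1c6; word=0xe300
[5+:2] bank=0 & 0x3 = 0x0; word=0xe300
[0+:5] lvl=-4 & 0x1f = 0x1c; word=0xe31c
word = 0xe31c → big-endian bytes:
  [0]=0xe3  [1]=0x1c

e3 1c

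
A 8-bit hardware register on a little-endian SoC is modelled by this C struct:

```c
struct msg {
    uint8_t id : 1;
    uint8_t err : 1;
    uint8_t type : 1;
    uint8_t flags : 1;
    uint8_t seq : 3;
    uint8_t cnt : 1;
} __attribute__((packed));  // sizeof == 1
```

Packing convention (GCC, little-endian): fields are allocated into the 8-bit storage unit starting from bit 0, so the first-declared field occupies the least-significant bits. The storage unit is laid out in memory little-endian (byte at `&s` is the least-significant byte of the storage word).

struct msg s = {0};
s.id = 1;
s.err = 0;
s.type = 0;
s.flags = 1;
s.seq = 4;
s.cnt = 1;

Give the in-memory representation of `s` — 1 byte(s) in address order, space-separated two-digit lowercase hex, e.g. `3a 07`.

id:1 = 1 → 0x1 << 0 → word 0x01
err:1 = 0 → 0x0 << 1 → word 0x01
type:1 = 0 → 0x0 << 2 → word 0x01
flags:1 = 1 → 0x1 << 3 → word 0x09
seq:3 = 4 → 0x4 << 4 → word 0x49
cnt:1 = 1 → 0x1 << 7 → word 0xc9
word = 0xc9 → little-endian bytes:
  [0]=0xc9

c9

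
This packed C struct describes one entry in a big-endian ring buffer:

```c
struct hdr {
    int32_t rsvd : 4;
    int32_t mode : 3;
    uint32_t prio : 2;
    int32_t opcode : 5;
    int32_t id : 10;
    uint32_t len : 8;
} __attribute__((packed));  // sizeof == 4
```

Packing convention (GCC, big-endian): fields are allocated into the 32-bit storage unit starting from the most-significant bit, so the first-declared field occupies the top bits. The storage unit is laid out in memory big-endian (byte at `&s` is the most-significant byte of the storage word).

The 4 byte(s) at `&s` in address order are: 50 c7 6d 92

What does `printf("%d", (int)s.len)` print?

146

[0]=0x50 [1]=0xc7 [2]=0x6d [3]=0x92 (big-endian) → word 0x50c76d92
rsvd [28+:4] = (word>>28) & 0xf = 5
mode [25+:3] = (word>>25) & 0x7 = 0
prio [23+:2] = (word>>23) & 0x3 = 1
opcode [18+:5] = (word>>18) & 0x1f = 17
id [8+:10] = (word>>8) & 0x3ff = 877
len [0+:8] = (word>>0) & 0xff = 146  ←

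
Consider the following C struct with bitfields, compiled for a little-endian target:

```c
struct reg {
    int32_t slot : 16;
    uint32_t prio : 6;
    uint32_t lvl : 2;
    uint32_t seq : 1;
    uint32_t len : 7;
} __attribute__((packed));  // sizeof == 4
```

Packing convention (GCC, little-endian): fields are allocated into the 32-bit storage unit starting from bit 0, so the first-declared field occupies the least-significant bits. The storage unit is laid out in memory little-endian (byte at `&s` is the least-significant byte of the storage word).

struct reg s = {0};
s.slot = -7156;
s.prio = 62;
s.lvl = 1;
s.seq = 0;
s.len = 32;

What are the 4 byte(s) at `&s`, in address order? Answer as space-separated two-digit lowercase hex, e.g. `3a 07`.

0c e4 7e 40

[0+:16] slot=-7156 & 0xffff = 0xe40c; word=0x0000e40c
[16+:6] prio=62 & 0x3f = 0x3e; word=0x003ee40c
[22+:2] lvl=1 & 0x3 = 0x1; word=0x007ee40c
[24+:1] seq=0 & 0x1 = 0x0; word=0x007ee40c
[25+:7] len=32 & 0x7f = 0x20; word=0x407ee40c
word = 0x407ee40c → little-endian bytes:
  [0]=0x0c  [1]=0xe4  [2]=0x7e  [3]=0x40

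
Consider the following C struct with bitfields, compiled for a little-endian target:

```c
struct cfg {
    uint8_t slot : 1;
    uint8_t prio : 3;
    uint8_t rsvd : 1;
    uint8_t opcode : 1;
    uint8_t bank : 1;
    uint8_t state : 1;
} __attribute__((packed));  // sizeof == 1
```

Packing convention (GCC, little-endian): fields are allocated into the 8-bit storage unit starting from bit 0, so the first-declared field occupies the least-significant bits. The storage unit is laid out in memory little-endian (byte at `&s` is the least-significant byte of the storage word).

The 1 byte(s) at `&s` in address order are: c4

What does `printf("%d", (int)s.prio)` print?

2

[0]=0xc4 (little-endian) → word 0xc4
slot [0+:1] = (word>>0) & 0x1 = 0
prio [1+:3] = (word>>1) & 0x7 = 2  ←
rsvd [4+:1] = (word>>4) & 0x1 = 0
opcode [5+:1] = (word>>5) & 0x1 = 0
bank [6+:1] = (word>>6) & 0x1 = 1
state [7+:1] = (word>>7) & 0x1 = 1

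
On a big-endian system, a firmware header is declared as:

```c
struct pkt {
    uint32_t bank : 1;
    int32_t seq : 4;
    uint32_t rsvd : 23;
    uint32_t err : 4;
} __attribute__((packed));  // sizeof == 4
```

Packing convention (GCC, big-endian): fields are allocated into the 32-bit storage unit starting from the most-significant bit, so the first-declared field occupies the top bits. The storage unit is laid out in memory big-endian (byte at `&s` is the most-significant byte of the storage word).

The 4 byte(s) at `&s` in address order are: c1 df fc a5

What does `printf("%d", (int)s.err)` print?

[0]=0xc1 [1]=0xdf [2]=0xfc [3]=0xa5 (big-endian) → word 0xc1dffca5
bank:1 @ bit 31 → (0xc1dffca5>>31)&0x1 = 0x1
seq:4 @ bit 27 → (0xc1dffca5>>27)&0xf = 0x8
rsvd:23 @ bit 4 → (0xc1dffca5>>4)&0x7fffff = 0x1dffca
err:4 @ bit 0 → (0xc1dffca5>>0)&0xf = 0x5  ←

5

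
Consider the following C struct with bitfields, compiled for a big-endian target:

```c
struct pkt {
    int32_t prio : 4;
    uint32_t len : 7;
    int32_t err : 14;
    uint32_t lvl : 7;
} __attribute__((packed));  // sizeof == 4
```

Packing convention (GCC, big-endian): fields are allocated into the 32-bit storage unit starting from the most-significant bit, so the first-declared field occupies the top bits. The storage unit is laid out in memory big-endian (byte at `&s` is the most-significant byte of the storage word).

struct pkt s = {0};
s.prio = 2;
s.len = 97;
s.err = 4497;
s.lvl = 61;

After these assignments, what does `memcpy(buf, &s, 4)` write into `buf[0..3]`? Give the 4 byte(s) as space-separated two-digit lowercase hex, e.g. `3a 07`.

2c 28 c8 bd

prio:4 = 2 → 0x2 << 28 → word 0x20000000
len:7 = 97 → 0x61 << 21 → word 0x2c200000
err:14 = 4497 → 0x1191 << 7 → word 0x2c28c880
lvl:7 = 61 → 0x3d << 0 → word 0x2c28c8bd
word = 0x2c28c8bd → big-endian bytes:
  [0]=0x2c  [1]=0x28  [2]=0xc8  [3]=0xbd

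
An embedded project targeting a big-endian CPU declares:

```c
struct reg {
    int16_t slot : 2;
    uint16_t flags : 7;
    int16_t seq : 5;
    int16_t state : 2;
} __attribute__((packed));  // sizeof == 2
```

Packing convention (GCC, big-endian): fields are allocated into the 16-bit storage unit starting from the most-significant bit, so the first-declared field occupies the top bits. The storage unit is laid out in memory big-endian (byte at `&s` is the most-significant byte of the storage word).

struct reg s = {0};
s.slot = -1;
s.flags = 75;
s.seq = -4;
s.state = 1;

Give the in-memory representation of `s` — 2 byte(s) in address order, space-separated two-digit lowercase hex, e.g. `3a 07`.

[14+:2] slot=-1 & 0x3 = 0x3; word=0xc000
[7+:7] flags=75 & 0x7f = 0x4b; word=0xe580
[2+:5] seq=-4 & 0x1f = 0x1c; word=0xe5f0
[0+:2] state=1 & 0x3 = 0x1; word=0xe5f1
word = 0xe5f1 → big-endian bytes:
  [0]=0xe5  [1]=0xf1

e5 f1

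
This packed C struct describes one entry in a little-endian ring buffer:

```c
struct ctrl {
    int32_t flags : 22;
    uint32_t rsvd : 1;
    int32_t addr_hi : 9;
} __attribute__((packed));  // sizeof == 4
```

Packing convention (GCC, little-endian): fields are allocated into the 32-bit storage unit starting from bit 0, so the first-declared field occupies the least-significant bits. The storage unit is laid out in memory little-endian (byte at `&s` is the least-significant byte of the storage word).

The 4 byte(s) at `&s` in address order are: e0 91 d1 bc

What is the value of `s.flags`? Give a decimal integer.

1151456

[0]=0xe0 [1]=0x91 [2]=0xd1 [3]=0xbc (little-endian) → word 0xbcd191e0
flags [0+:22] = (word>>0) & 0x3fffff = 1151456  ←
rsvd [22+:1] = (word>>22) & 0x1 = 1
addr_hi [23+:9] = (word>>23) & 0x1ff = 377
flags signed 22b, MSB=0: value = 1151456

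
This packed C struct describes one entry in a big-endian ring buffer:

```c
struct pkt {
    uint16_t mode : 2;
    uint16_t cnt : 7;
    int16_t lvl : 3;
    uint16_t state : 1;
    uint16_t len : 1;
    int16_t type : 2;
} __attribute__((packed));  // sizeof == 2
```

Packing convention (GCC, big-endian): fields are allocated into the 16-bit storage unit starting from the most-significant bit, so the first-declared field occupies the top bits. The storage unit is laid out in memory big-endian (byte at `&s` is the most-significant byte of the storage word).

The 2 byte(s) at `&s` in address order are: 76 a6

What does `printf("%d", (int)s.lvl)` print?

2

[0]=0x76 [1]=0xa6 (big-endian) → word 0x76a6
mode:2 @ bit 14 → (0x76a6>>14)&0x3 = 0x1
cnt:7 @ bit 7 → (0x76a6>>7)&0x7f = 0x6d
lvl:3 @ bit 4 → (0x76a6>>4)&0x7 = 0x2  ←
state:1 @ bit 3 → (0x76a6>>3)&0x1 = 0x0
len:1 @ bit 2 → (0x76a6>>2)&0x1 = 0x1
type:2 @ bit 0 → (0x76a6>>0)&0x3 = 0x2
lvl signed 3b, MSB=0: value = 2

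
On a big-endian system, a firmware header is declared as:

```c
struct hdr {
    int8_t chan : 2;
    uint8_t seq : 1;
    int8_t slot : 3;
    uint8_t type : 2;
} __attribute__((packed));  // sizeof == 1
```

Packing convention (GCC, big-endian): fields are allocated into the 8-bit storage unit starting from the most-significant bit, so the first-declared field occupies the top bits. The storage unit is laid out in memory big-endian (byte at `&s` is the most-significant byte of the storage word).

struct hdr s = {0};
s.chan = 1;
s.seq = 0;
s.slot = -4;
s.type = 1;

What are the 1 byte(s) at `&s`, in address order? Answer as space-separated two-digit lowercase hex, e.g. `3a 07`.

51

chan (2b) val=1 bits=0x1 at bit 6: 0x40
seq (1b) val=0 bits=0x0 at bit 5: 0x40
slot (3b) val=-4 bits=0x4 at bit 2: 0x50
type (2b) val=1 bits=0x1 at bit 0: 0x51
word = 0x51 → big-endian bytes:
  [0]=0x51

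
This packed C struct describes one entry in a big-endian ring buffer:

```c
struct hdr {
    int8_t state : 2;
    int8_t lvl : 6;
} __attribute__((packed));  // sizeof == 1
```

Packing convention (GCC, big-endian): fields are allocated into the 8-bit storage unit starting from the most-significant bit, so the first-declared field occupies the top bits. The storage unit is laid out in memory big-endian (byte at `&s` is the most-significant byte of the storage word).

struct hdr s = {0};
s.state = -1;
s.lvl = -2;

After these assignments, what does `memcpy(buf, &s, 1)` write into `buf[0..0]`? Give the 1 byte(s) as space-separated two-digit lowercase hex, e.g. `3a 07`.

[6+:2] state=-1 & 0x3 = 0x3; word=0xc0
[0+:6] lvl=-2 & 0x3f = 0x3e; word=0xfe
word = 0xfe → big-endian bytes:
  [0]=0xfe

fe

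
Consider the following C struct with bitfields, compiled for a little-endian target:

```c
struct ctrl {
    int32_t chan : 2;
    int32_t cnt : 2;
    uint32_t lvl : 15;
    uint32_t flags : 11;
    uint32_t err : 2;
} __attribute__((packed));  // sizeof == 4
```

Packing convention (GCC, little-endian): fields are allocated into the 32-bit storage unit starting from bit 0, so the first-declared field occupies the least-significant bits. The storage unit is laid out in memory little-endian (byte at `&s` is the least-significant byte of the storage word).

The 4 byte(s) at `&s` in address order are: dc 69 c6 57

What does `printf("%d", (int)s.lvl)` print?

26269

[0]=0xdc [1]=0x69 [2]=0xc6 [3]=0x57 (little-endian) → word 0x57c669dc
chan [0+:2] = (word>>0) & 0x3 = 0
cnt [2+:2] = (word>>2) & 0x3 = 3
lvl [4+:15] = (word>>4) & 0x7fff = 26269  ←
flags [19+:11] = (word>>19) & 0x7ff = 760
err [30+:2] = (word>>30) & 0x3 = 1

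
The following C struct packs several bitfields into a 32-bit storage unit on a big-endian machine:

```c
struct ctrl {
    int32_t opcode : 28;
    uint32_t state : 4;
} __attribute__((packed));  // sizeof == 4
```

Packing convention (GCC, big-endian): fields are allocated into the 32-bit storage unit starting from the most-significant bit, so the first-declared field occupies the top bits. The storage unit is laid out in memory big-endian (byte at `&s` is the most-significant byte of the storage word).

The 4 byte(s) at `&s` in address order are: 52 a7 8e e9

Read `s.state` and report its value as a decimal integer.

9

[0]=0x52 [1]=0xa7 [2]=0x8e [3]=0xe9 (big-endian) → word 0x52a78ee9
opcode [4+:28] = (word>>4) & 0xfffffff = 86669550
state [0+:4] = (word>>0) & 0xf = 9  ←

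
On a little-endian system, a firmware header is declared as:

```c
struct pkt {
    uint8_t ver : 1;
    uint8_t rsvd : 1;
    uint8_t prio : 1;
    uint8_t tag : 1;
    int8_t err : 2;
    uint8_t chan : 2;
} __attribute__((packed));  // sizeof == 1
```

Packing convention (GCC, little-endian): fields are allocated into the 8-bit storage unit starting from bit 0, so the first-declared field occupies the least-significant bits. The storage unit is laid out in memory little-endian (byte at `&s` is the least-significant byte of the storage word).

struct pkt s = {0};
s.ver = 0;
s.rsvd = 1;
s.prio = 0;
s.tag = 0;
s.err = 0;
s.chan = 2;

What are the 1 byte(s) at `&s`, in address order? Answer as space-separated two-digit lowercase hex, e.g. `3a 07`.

ver:1 = 0 → 0x0 << 0 → word 0x00
rsvd:1 = 1 → 0x1 << 1 → word 0x02
prio:1 = 0 → 0x0 << 2 → word 0x02
tag:1 = 0 → 0x0 << 3 → word 0x02
err:2 = 0 → 0x0 << 4 → word 0x02
chan:2 = 2 → 0x2 << 6 → word 0x82
word = 0x82 → little-endian bytes:
  [0]=0x82

82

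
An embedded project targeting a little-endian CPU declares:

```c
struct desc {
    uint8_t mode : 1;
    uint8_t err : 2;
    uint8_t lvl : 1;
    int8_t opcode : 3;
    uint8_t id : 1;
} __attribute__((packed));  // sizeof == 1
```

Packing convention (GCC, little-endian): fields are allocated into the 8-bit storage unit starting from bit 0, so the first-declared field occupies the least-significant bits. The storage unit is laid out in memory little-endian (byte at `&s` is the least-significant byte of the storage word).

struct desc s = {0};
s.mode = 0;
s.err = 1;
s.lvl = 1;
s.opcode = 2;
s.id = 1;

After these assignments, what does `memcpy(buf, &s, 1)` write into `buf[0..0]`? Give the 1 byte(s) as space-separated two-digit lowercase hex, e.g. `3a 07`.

aa

mode (1b) val=0 bits=0x0 at bit 0: 0x00
err (2b) val=1 bits=0x1 at bit 1: 0x02
lvl (1b) val=1 bits=0x1 at bit 3: 0x0a
opcode (3b) val=2 bits=0x2 at bit 4: 0x2a
id (1b) val=1 bits=0x1 at bit 7: 0xaa
word = 0xaa → little-endian bytes:
  [0]=0xaa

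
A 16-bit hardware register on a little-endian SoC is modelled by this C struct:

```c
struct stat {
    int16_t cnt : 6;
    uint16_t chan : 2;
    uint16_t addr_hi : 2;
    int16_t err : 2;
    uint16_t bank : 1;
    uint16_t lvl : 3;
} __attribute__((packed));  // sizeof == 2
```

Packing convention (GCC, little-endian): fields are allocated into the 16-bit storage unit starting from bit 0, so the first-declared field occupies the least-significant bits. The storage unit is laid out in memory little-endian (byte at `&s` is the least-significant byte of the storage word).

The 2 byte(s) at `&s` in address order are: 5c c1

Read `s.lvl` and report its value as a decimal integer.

[0]=0x5c [1]=0xc1 (little-endian) → word 0xc15c
cnt [0+:6] = (word>>0) & 0x3f = 28
chan [6+:2] = (word>>6) & 0x3 = 1
addr_hi [8+:2] = (word>>8) & 0x3 = 1
err [10+:2] = (word>>10) & 0x3 = 0
bank [12+:1] = (word>>12) & 0x1 = 0
lvl [13+:3] = (word>>13) & 0x7 = 6  ←

6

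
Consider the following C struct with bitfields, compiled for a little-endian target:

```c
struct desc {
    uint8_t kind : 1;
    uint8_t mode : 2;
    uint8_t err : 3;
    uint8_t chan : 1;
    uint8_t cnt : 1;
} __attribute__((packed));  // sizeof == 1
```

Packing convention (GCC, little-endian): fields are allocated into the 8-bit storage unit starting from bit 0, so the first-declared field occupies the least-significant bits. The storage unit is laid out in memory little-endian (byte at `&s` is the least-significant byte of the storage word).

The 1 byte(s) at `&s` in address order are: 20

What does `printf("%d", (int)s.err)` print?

4

[0]=0x20 (little-endian) → word 0x20
kind:1 @ bit 0 → (0x20>>0)&0x1 = 0x0
mode:2 @ bit 1 → (0x20>>1)&0x3 = 0x0
err:3 @ bit 3 → (0x20>>3)&0x7 = 0x4  ←
chan:1 @ bit 6 → (0x20>>6)&0x1 = 0x0
cnt:1 @ bit 7 → (0x20>>7)&0x1 = 0x0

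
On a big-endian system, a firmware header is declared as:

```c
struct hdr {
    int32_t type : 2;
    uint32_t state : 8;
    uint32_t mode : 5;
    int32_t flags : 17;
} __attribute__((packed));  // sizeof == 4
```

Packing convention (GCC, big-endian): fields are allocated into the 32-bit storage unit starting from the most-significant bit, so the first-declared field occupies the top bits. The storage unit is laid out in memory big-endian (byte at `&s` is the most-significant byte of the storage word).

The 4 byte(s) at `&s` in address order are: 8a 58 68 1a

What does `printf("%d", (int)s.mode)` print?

[0]=0x8a [1]=0x58 [2]=0x68 [3]=0x1a (big-endian) → word 0x8a58681a
type:2 @ bit 30 → (0x8a58681a>>30)&0x3 = 0x2
state:8 @ bit 22 → (0x8a58681a>>22)&0xff = 0x29
mode:5 @ bit 17 → (0x8a58681a>>17)&0x1f = 0xc  ←
flags:17 @ bit 0 → (0x8a58681a>>0)&0x1ffff = 0x681a

12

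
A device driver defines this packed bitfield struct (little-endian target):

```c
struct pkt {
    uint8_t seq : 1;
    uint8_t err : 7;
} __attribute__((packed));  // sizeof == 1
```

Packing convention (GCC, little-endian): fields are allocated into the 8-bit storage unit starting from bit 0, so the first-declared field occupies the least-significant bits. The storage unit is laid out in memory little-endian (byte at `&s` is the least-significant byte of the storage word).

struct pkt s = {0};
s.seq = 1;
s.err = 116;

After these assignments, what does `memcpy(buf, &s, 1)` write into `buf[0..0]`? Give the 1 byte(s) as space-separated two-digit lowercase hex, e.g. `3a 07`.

[0+:1] seq=1 & 0x1 = 0x1; word=0x01
[1+:7] err=116 & 0x7f = 0x74; word=0xe9
word = 0xe9 → little-endian bytes:
  [0]=0xe9

e9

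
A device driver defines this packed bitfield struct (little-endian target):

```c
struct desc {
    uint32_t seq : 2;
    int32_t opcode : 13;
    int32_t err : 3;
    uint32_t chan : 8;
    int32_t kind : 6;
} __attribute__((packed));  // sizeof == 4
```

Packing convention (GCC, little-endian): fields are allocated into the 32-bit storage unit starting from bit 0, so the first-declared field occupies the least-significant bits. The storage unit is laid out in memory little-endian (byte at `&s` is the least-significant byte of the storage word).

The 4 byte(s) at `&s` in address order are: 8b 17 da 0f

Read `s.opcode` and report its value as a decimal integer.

[0]=0x8b [1]=0x17 [2]=0xda [3]=0x0f (little-endian) → word 0x0fda178b
seq:2 @ bit 0 → (0x0fda178b>>0)&0x3 = 0x3
opcode:13 @ bit 2 → (0x0fda178b>>2)&0x1fff = 0x5e2  ←
err:3 @ bit 15 → (0x0fda178b>>15)&0x7 = 0x4
chan:8 @ bit 18 → (0x0fda178b>>18)&0xff = 0xf6
kind:6 @ bit 26 → (0x0fda178b>>26)&0x3f = 0x3
opcode signed 13b, MSB=0: value = 1506

1506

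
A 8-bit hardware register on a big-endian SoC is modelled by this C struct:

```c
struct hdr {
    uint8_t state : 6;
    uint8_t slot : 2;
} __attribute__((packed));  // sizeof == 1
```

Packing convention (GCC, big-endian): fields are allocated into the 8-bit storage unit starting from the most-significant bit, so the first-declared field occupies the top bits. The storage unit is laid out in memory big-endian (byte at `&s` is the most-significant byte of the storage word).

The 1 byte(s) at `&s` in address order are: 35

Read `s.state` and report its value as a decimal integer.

[0]=0x35 (big-endian) → word 0x35
state [2+:6] = (word>>2) & 0x3f = 13  ←
slot [0+:2] = (word>>0) & 0x3 = 1

13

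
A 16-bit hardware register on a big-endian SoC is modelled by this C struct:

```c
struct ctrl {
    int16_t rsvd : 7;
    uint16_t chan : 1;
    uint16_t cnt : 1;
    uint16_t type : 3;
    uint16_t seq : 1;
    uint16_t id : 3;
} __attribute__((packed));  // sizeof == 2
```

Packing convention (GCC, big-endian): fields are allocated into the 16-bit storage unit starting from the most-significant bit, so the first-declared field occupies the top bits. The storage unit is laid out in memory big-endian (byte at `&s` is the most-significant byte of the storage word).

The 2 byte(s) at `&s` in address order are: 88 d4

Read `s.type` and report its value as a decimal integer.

[0]=0x88 [1]=0xd4 (big-endian) → word 0x88d4
rsvd:7 @ bit 9 → (0x88d4>>9)&0x7f = 0x44
chan:1 @ bit 8 → (0x88d4>>8)&0x1 = 0x0
cnt:1 @ bit 7 → (0x88d4>>7)&0x1 = 0x1
type:3 @ bit 4 → (0x88d4>>4)&0x7 = 0x5  ←
seq:1 @ bit 3 → (0x88d4>>3)&0x1 = 0x0
id:3 @ bit 0 → (0x88d4>>0)&0x7 = 0x4

5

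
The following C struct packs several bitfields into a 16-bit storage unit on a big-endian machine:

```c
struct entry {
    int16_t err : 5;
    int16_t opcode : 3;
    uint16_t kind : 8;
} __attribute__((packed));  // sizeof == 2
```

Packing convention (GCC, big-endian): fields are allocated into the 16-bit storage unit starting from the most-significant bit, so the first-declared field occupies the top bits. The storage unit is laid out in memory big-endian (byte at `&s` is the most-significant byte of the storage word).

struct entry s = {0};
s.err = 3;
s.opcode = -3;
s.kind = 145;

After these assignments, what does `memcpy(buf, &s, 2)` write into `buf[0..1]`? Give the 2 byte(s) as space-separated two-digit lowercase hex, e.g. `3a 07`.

err (5b) val=3 bits=0x3 at bit 11: 0x1800
opcode (3b) val=-3 bits=0x5 at bit 8: 0x1d00
kind (8b) val=145 bits=0x91 at bit 0: 0x1d91
word = 0x1d91 → big-endian bytes:
  [0]=0x1d  [1]=0x91

1d 91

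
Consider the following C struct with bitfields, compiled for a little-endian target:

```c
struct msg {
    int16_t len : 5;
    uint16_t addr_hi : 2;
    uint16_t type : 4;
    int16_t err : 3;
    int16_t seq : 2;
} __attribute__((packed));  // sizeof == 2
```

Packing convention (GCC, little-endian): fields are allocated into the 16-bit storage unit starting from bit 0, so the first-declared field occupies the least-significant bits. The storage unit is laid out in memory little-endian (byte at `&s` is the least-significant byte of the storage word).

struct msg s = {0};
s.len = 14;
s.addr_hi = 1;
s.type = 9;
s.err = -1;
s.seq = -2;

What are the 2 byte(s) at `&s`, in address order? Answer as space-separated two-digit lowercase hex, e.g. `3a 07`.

ae bc

len:5 = 14 → 0xe << 0 → word 0x000e
addr_hi:2 = 1 → 0x1 << 5 → word 0x002e
type:4 = 9 → 0x9 << 7 → word 0x04ae
err:3 = -1 → 0x7 << 11 → word 0x3cae
seq:2 = -2 → 0x2 << 14 → word 0xbcae
word = 0xbcae → little-endian bytes:
  [0]=0xae  [1]=0xbc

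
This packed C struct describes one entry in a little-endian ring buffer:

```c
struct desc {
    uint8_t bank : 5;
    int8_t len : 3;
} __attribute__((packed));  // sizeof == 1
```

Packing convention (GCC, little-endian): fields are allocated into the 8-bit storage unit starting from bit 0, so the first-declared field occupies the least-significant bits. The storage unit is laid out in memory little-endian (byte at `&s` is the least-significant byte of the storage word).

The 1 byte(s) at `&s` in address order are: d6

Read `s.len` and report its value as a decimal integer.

-2

[0]=0xd6 (little-endian) → word 0xd6
bank [0+:5] = (word>>0) & 0x1f = 22
len [5+:3] = (word>>5) & 0x7 = 6  ←
len signed 3b, MSB=1: 6 - 8 = -2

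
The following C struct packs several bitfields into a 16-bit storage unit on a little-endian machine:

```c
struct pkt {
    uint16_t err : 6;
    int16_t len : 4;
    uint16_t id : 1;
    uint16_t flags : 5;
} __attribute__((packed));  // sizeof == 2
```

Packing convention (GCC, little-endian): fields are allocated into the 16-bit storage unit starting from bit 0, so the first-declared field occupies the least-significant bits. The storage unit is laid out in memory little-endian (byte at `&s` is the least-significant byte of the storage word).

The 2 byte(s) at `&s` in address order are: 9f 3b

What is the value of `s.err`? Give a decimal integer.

31

[0]=0x9f [1]=0x3b (little-endian) → word 0x3b9f
err [0+:6] = (word>>0) & 0x3f = 31  ←
len [6+:4] = (word>>6) & 0xf = 14
id [10+:1] = (word>>10) & 0x1 = 0
flags [11+:5] = (word>>11) & 0x1f = 7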